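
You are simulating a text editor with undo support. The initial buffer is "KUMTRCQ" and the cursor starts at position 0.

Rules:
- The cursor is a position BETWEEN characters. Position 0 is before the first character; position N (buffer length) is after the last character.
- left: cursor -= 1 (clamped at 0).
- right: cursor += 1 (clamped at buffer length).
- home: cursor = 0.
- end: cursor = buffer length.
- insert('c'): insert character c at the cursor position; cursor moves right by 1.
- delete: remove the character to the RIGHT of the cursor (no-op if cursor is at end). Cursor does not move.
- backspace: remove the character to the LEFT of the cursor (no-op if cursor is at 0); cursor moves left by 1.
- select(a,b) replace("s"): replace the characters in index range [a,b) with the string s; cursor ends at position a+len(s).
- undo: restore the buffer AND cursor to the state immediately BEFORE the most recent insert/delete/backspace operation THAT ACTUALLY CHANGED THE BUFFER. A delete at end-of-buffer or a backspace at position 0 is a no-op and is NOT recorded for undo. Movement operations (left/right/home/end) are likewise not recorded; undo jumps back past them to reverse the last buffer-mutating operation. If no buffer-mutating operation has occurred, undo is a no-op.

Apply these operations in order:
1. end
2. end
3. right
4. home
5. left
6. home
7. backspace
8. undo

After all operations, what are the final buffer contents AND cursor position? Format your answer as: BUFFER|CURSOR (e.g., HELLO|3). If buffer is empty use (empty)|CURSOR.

After op 1 (end): buf='KUMTRCQ' cursor=7
After op 2 (end): buf='KUMTRCQ' cursor=7
After op 3 (right): buf='KUMTRCQ' cursor=7
After op 4 (home): buf='KUMTRCQ' cursor=0
After op 5 (left): buf='KUMTRCQ' cursor=0
After op 6 (home): buf='KUMTRCQ' cursor=0
After op 7 (backspace): buf='KUMTRCQ' cursor=0
After op 8 (undo): buf='KUMTRCQ' cursor=0

Answer: KUMTRCQ|0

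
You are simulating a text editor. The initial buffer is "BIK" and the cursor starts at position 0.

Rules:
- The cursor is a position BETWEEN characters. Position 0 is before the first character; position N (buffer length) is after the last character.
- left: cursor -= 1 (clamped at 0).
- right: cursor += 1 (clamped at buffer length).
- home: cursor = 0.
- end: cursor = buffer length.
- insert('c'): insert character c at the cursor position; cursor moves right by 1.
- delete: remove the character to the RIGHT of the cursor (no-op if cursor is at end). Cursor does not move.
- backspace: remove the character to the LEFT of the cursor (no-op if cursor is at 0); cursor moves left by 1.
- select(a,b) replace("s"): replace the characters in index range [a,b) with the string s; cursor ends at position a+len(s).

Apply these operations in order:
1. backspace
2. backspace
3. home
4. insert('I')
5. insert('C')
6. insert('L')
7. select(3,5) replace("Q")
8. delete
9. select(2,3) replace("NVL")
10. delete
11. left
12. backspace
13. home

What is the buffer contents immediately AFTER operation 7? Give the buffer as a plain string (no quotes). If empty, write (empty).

Answer: ICLQK

Derivation:
After op 1 (backspace): buf='BIK' cursor=0
After op 2 (backspace): buf='BIK' cursor=0
After op 3 (home): buf='BIK' cursor=0
After op 4 (insert('I')): buf='IBIK' cursor=1
After op 5 (insert('C')): buf='ICBIK' cursor=2
After op 6 (insert('L')): buf='ICLBIK' cursor=3
After op 7 (select(3,5) replace("Q")): buf='ICLQK' cursor=4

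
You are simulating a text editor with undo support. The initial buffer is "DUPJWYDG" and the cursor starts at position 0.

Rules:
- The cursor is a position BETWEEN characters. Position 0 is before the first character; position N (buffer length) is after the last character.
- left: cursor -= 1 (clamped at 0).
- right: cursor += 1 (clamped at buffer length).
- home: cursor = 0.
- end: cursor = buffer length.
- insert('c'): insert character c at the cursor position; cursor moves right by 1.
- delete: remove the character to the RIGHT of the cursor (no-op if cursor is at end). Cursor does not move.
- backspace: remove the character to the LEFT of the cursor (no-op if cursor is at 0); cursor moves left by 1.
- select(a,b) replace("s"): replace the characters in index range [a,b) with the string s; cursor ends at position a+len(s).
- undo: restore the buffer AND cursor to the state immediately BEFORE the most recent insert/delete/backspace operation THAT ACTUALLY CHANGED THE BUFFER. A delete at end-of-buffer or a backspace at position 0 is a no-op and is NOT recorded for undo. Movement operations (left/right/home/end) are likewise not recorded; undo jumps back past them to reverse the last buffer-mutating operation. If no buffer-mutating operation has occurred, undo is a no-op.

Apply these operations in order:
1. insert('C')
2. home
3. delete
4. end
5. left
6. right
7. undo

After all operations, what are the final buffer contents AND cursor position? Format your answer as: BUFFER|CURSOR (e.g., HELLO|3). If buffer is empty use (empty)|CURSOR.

After op 1 (insert('C')): buf='CDUPJWYDG' cursor=1
After op 2 (home): buf='CDUPJWYDG' cursor=0
After op 3 (delete): buf='DUPJWYDG' cursor=0
After op 4 (end): buf='DUPJWYDG' cursor=8
After op 5 (left): buf='DUPJWYDG' cursor=7
After op 6 (right): buf='DUPJWYDG' cursor=8
After op 7 (undo): buf='CDUPJWYDG' cursor=0

Answer: CDUPJWYDG|0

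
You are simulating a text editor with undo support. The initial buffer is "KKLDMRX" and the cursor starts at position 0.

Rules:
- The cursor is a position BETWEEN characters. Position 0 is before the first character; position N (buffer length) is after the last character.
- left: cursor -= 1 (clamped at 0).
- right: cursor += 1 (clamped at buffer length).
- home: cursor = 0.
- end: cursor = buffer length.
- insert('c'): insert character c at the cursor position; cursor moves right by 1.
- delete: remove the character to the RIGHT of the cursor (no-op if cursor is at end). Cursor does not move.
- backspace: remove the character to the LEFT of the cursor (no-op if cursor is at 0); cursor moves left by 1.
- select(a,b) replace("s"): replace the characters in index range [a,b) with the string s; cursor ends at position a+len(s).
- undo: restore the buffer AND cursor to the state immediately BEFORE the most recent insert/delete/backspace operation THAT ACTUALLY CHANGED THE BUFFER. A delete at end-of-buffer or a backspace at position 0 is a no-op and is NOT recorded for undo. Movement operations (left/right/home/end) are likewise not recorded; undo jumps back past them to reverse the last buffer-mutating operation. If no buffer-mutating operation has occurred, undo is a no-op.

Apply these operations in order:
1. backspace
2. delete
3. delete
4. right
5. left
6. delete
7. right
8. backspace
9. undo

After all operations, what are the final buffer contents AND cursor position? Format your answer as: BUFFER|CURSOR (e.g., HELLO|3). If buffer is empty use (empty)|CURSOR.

Answer: DMRX|1

Derivation:
After op 1 (backspace): buf='KKLDMRX' cursor=0
After op 2 (delete): buf='KLDMRX' cursor=0
After op 3 (delete): buf='LDMRX' cursor=0
After op 4 (right): buf='LDMRX' cursor=1
After op 5 (left): buf='LDMRX' cursor=0
After op 6 (delete): buf='DMRX' cursor=0
After op 7 (right): buf='DMRX' cursor=1
After op 8 (backspace): buf='MRX' cursor=0
After op 9 (undo): buf='DMRX' cursor=1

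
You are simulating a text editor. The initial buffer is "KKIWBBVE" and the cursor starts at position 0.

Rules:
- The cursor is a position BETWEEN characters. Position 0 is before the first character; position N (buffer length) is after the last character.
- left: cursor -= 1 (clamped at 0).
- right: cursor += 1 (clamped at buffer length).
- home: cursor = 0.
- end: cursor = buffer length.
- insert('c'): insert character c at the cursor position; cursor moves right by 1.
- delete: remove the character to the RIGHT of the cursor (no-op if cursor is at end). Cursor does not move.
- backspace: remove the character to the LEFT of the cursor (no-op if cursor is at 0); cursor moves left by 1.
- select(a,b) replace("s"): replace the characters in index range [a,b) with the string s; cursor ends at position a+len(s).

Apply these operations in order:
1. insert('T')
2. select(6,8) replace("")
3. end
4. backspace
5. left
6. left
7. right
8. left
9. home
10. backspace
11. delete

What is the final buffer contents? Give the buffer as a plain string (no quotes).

After op 1 (insert('T')): buf='TKKIWBBVE' cursor=1
After op 2 (select(6,8) replace("")): buf='TKKIWBE' cursor=6
After op 3 (end): buf='TKKIWBE' cursor=7
After op 4 (backspace): buf='TKKIWB' cursor=6
After op 5 (left): buf='TKKIWB' cursor=5
After op 6 (left): buf='TKKIWB' cursor=4
After op 7 (right): buf='TKKIWB' cursor=5
After op 8 (left): buf='TKKIWB' cursor=4
After op 9 (home): buf='TKKIWB' cursor=0
After op 10 (backspace): buf='TKKIWB' cursor=0
After op 11 (delete): buf='KKIWB' cursor=0

Answer: KKIWB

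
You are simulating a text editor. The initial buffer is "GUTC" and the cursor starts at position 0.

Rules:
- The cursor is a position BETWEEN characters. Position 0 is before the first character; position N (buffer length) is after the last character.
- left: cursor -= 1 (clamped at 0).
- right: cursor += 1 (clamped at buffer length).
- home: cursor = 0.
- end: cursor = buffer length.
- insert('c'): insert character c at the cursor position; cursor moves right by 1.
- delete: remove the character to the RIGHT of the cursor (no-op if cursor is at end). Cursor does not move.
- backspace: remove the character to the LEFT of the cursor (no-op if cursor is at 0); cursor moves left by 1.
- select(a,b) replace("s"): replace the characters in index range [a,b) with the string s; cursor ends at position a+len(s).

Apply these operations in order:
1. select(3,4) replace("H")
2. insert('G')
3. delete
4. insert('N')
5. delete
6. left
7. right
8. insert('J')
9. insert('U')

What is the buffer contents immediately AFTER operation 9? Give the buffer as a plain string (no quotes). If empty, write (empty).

After op 1 (select(3,4) replace("H")): buf='GUTH' cursor=4
After op 2 (insert('G')): buf='GUTHG' cursor=5
After op 3 (delete): buf='GUTHG' cursor=5
After op 4 (insert('N')): buf='GUTHGN' cursor=6
After op 5 (delete): buf='GUTHGN' cursor=6
After op 6 (left): buf='GUTHGN' cursor=5
After op 7 (right): buf='GUTHGN' cursor=6
After op 8 (insert('J')): buf='GUTHGNJ' cursor=7
After op 9 (insert('U')): buf='GUTHGNJU' cursor=8

Answer: GUTHGNJU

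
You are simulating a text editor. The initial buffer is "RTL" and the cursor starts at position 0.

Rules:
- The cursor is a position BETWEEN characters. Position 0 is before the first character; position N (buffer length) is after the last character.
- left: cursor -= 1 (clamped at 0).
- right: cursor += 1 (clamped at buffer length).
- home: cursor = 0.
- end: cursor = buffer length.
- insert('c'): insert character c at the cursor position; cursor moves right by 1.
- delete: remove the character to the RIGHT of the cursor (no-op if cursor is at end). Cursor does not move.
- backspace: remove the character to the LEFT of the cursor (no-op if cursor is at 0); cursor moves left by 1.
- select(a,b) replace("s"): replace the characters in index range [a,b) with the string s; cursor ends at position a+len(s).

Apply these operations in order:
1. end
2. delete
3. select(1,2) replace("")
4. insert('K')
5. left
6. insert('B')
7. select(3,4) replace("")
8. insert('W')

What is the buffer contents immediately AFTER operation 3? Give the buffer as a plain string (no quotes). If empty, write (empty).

Answer: RL

Derivation:
After op 1 (end): buf='RTL' cursor=3
After op 2 (delete): buf='RTL' cursor=3
After op 3 (select(1,2) replace("")): buf='RL' cursor=1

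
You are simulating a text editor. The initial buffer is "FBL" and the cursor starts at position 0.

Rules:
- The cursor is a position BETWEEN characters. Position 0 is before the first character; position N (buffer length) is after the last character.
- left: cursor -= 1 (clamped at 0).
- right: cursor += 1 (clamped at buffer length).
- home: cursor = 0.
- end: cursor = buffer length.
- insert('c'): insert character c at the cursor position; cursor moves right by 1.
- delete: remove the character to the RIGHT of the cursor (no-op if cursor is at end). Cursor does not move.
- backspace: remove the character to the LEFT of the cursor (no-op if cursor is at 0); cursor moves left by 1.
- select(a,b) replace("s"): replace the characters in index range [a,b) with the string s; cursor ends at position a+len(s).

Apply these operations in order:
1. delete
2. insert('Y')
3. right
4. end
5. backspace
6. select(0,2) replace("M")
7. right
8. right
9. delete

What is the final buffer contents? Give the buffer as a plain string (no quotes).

Answer: M

Derivation:
After op 1 (delete): buf='BL' cursor=0
After op 2 (insert('Y')): buf='YBL' cursor=1
After op 3 (right): buf='YBL' cursor=2
After op 4 (end): buf='YBL' cursor=3
After op 5 (backspace): buf='YB' cursor=2
After op 6 (select(0,2) replace("M")): buf='M' cursor=1
After op 7 (right): buf='M' cursor=1
After op 8 (right): buf='M' cursor=1
After op 9 (delete): buf='M' cursor=1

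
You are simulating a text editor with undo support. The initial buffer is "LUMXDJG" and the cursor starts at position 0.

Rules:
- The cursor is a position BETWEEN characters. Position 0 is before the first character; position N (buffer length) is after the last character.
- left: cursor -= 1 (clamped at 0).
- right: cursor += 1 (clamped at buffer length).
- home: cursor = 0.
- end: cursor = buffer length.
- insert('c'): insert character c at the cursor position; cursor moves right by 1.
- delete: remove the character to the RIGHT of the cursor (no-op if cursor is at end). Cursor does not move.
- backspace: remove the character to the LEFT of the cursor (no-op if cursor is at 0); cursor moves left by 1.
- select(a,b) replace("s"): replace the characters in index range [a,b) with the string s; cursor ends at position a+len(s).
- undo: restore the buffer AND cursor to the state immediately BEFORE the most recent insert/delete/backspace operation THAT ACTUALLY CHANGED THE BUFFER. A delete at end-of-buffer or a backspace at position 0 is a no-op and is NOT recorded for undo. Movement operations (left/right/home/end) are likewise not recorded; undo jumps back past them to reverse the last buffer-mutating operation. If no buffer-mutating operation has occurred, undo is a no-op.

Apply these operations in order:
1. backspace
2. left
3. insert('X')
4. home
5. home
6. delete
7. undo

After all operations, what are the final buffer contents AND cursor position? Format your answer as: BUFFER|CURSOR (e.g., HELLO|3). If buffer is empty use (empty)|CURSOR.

After op 1 (backspace): buf='LUMXDJG' cursor=0
After op 2 (left): buf='LUMXDJG' cursor=0
After op 3 (insert('X')): buf='XLUMXDJG' cursor=1
After op 4 (home): buf='XLUMXDJG' cursor=0
After op 5 (home): buf='XLUMXDJG' cursor=0
After op 6 (delete): buf='LUMXDJG' cursor=0
After op 7 (undo): buf='XLUMXDJG' cursor=0

Answer: XLUMXDJG|0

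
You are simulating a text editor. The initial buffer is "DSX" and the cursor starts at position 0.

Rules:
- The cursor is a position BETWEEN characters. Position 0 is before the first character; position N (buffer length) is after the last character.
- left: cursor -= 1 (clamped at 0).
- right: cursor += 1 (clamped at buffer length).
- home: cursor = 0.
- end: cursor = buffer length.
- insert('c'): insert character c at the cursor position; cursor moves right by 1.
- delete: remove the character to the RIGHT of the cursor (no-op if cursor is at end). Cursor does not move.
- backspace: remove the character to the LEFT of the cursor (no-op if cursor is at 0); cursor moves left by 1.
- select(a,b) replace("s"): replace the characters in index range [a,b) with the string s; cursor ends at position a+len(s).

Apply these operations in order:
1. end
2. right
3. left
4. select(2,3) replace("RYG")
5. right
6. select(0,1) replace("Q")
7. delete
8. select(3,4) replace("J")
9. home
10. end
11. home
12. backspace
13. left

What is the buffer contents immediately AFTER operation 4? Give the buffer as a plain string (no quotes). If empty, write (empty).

After op 1 (end): buf='DSX' cursor=3
After op 2 (right): buf='DSX' cursor=3
After op 3 (left): buf='DSX' cursor=2
After op 4 (select(2,3) replace("RYG")): buf='DSRYG' cursor=5

Answer: DSRYG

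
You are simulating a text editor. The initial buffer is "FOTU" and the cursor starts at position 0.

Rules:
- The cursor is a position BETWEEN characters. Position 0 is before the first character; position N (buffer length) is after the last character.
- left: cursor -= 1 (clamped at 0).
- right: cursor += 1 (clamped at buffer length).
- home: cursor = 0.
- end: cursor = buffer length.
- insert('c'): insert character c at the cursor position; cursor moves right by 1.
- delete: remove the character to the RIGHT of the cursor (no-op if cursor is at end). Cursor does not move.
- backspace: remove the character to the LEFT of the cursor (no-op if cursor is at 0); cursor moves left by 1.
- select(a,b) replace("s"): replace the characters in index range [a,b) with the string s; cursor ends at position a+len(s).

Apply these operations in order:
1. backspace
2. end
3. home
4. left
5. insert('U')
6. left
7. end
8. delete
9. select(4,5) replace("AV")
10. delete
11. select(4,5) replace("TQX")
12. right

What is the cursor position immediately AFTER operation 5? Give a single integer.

After op 1 (backspace): buf='FOTU' cursor=0
After op 2 (end): buf='FOTU' cursor=4
After op 3 (home): buf='FOTU' cursor=0
After op 4 (left): buf='FOTU' cursor=0
After op 5 (insert('U')): buf='UFOTU' cursor=1

Answer: 1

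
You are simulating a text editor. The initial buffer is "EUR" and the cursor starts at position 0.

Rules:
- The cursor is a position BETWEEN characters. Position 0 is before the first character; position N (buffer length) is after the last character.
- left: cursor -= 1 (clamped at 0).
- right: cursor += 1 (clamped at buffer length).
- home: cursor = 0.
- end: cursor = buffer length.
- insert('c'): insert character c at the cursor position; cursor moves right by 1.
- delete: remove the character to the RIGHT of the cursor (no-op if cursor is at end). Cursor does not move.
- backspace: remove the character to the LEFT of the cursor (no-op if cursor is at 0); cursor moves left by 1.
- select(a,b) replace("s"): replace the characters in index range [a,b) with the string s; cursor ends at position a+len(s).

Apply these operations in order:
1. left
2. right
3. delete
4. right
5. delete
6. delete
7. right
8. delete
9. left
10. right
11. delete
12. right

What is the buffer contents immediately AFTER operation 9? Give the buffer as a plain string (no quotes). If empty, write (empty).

After op 1 (left): buf='EUR' cursor=0
After op 2 (right): buf='EUR' cursor=1
After op 3 (delete): buf='ER' cursor=1
After op 4 (right): buf='ER' cursor=2
After op 5 (delete): buf='ER' cursor=2
After op 6 (delete): buf='ER' cursor=2
After op 7 (right): buf='ER' cursor=2
After op 8 (delete): buf='ER' cursor=2
After op 9 (left): buf='ER' cursor=1

Answer: ER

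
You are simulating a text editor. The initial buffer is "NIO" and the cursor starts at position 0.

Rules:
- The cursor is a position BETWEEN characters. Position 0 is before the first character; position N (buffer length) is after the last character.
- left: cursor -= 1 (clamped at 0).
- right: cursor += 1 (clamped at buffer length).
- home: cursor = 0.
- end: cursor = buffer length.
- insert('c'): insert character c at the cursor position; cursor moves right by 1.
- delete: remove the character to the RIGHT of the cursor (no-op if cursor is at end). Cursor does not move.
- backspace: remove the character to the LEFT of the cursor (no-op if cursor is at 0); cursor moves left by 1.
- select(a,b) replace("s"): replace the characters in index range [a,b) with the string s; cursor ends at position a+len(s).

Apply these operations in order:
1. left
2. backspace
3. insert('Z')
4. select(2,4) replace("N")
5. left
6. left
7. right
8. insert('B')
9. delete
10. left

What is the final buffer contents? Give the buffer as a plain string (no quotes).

Answer: ZNB

Derivation:
After op 1 (left): buf='NIO' cursor=0
After op 2 (backspace): buf='NIO' cursor=0
After op 3 (insert('Z')): buf='ZNIO' cursor=1
After op 4 (select(2,4) replace("N")): buf='ZNN' cursor=3
After op 5 (left): buf='ZNN' cursor=2
After op 6 (left): buf='ZNN' cursor=1
After op 7 (right): buf='ZNN' cursor=2
After op 8 (insert('B')): buf='ZNBN' cursor=3
After op 9 (delete): buf='ZNB' cursor=3
After op 10 (left): buf='ZNB' cursor=2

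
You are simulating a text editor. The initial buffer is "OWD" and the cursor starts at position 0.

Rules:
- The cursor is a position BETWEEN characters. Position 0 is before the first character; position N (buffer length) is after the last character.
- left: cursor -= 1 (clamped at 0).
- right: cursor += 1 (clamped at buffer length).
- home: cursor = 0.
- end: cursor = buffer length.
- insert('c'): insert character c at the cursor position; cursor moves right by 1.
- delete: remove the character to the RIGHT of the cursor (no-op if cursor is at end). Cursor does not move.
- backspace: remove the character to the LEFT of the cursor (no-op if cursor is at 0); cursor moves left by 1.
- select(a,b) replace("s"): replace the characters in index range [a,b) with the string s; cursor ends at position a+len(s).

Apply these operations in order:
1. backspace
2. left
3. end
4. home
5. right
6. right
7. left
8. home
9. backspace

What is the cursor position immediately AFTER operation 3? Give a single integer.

After op 1 (backspace): buf='OWD' cursor=0
After op 2 (left): buf='OWD' cursor=0
After op 3 (end): buf='OWD' cursor=3

Answer: 3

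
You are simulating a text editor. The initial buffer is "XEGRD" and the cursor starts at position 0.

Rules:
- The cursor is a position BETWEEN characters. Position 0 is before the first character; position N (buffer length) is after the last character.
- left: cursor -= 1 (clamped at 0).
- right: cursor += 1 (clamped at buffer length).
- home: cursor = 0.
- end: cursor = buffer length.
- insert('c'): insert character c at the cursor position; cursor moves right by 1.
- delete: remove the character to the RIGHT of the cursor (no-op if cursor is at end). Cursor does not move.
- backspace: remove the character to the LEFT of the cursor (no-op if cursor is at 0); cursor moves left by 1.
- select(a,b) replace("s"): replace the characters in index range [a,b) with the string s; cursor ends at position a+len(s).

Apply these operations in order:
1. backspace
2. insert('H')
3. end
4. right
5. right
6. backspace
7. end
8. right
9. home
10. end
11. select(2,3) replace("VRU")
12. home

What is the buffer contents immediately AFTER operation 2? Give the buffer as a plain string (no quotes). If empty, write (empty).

After op 1 (backspace): buf='XEGRD' cursor=0
After op 2 (insert('H')): buf='HXEGRD' cursor=1

Answer: HXEGRD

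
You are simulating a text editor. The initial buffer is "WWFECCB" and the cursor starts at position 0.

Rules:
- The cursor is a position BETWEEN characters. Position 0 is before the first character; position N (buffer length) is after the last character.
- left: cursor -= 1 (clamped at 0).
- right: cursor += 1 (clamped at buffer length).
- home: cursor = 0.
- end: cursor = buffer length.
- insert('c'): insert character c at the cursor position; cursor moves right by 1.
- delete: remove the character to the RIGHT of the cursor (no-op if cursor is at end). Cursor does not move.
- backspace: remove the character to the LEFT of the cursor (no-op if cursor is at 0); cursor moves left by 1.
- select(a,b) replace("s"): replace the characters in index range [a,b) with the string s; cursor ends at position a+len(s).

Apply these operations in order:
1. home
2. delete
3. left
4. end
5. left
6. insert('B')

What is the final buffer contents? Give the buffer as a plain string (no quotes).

Answer: WFECCBB

Derivation:
After op 1 (home): buf='WWFECCB' cursor=0
After op 2 (delete): buf='WFECCB' cursor=0
After op 3 (left): buf='WFECCB' cursor=0
After op 4 (end): buf='WFECCB' cursor=6
After op 5 (left): buf='WFECCB' cursor=5
After op 6 (insert('B')): buf='WFECCBB' cursor=6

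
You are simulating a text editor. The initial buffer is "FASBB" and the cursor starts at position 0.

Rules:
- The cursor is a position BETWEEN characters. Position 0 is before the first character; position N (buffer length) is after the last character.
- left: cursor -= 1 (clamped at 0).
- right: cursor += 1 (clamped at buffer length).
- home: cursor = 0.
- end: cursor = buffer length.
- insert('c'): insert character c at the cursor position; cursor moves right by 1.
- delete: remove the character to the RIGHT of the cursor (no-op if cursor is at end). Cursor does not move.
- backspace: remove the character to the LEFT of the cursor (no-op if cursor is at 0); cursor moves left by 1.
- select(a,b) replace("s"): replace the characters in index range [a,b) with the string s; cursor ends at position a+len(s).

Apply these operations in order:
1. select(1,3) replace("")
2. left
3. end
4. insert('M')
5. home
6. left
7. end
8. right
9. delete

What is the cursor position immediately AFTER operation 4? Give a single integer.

After op 1 (select(1,3) replace("")): buf='FBB' cursor=1
After op 2 (left): buf='FBB' cursor=0
After op 3 (end): buf='FBB' cursor=3
After op 4 (insert('M')): buf='FBBM' cursor=4

Answer: 4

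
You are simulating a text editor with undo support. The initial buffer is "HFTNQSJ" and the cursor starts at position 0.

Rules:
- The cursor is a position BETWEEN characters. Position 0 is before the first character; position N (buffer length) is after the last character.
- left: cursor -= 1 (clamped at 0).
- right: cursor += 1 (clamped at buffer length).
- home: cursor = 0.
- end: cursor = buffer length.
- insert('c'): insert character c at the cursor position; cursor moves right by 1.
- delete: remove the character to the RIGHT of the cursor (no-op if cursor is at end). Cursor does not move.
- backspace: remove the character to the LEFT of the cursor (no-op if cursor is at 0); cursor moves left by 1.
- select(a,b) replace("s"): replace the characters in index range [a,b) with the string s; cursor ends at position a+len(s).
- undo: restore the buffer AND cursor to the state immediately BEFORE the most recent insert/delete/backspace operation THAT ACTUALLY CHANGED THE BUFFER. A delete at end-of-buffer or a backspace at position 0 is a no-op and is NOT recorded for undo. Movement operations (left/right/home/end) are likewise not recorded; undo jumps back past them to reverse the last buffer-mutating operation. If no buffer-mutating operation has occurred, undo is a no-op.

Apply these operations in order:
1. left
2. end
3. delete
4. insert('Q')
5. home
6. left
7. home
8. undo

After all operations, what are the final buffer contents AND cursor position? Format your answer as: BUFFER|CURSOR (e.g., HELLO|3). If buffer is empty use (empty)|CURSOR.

Answer: HFTNQSJ|7

Derivation:
After op 1 (left): buf='HFTNQSJ' cursor=0
After op 2 (end): buf='HFTNQSJ' cursor=7
After op 3 (delete): buf='HFTNQSJ' cursor=7
After op 4 (insert('Q')): buf='HFTNQSJQ' cursor=8
After op 5 (home): buf='HFTNQSJQ' cursor=0
After op 6 (left): buf='HFTNQSJQ' cursor=0
After op 7 (home): buf='HFTNQSJQ' cursor=0
After op 8 (undo): buf='HFTNQSJ' cursor=7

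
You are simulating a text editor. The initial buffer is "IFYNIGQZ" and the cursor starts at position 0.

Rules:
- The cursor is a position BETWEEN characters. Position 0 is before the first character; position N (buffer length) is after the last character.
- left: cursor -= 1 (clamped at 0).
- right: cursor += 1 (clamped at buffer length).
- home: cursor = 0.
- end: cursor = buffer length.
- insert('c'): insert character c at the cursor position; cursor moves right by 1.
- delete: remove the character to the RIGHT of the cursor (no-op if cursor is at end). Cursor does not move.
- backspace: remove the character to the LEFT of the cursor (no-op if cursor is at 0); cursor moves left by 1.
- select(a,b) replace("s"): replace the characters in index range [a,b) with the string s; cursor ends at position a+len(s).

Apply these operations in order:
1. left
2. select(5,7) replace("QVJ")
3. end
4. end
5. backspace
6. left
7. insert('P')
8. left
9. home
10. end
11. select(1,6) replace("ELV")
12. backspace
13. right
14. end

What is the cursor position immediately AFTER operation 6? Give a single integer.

After op 1 (left): buf='IFYNIGQZ' cursor=0
After op 2 (select(5,7) replace("QVJ")): buf='IFYNIQVJZ' cursor=8
After op 3 (end): buf='IFYNIQVJZ' cursor=9
After op 4 (end): buf='IFYNIQVJZ' cursor=9
After op 5 (backspace): buf='IFYNIQVJ' cursor=8
After op 6 (left): buf='IFYNIQVJ' cursor=7

Answer: 7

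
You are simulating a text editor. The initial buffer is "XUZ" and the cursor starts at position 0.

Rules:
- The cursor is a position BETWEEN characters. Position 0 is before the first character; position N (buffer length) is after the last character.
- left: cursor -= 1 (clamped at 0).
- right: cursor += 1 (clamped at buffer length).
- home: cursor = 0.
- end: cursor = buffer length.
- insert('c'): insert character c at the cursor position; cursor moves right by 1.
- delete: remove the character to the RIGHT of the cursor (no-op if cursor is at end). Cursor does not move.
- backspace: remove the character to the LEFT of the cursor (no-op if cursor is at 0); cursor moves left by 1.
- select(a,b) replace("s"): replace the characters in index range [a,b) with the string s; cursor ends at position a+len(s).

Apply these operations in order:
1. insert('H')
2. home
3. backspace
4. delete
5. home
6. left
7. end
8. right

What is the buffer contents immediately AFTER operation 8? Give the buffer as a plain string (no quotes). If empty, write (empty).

Answer: XUZ

Derivation:
After op 1 (insert('H')): buf='HXUZ' cursor=1
After op 2 (home): buf='HXUZ' cursor=0
After op 3 (backspace): buf='HXUZ' cursor=0
After op 4 (delete): buf='XUZ' cursor=0
After op 5 (home): buf='XUZ' cursor=0
After op 6 (left): buf='XUZ' cursor=0
After op 7 (end): buf='XUZ' cursor=3
After op 8 (right): buf='XUZ' cursor=3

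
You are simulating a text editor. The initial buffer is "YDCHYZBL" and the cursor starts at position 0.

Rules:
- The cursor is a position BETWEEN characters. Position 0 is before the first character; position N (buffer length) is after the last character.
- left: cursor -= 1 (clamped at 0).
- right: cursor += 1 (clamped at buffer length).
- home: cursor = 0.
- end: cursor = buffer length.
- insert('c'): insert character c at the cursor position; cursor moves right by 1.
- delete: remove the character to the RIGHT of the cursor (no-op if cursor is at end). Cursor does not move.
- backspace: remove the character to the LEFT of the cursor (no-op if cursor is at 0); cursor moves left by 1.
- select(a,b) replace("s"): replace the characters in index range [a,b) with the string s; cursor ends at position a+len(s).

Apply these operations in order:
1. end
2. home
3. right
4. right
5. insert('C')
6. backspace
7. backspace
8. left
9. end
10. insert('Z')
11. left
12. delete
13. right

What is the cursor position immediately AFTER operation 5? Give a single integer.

Answer: 3

Derivation:
After op 1 (end): buf='YDCHYZBL' cursor=8
After op 2 (home): buf='YDCHYZBL' cursor=0
After op 3 (right): buf='YDCHYZBL' cursor=1
After op 4 (right): buf='YDCHYZBL' cursor=2
After op 5 (insert('C')): buf='YDCCHYZBL' cursor=3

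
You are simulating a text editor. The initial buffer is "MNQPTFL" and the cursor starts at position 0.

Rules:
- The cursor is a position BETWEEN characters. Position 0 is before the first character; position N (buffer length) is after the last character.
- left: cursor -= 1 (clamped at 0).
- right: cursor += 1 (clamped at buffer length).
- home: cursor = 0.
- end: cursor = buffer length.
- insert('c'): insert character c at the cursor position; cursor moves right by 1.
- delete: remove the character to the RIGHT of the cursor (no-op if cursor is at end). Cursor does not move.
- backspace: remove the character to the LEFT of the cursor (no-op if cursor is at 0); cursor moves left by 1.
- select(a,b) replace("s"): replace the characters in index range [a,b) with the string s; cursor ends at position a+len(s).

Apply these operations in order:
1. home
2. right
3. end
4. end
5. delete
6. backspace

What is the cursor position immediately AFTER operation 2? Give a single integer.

Answer: 1

Derivation:
After op 1 (home): buf='MNQPTFL' cursor=0
After op 2 (right): buf='MNQPTFL' cursor=1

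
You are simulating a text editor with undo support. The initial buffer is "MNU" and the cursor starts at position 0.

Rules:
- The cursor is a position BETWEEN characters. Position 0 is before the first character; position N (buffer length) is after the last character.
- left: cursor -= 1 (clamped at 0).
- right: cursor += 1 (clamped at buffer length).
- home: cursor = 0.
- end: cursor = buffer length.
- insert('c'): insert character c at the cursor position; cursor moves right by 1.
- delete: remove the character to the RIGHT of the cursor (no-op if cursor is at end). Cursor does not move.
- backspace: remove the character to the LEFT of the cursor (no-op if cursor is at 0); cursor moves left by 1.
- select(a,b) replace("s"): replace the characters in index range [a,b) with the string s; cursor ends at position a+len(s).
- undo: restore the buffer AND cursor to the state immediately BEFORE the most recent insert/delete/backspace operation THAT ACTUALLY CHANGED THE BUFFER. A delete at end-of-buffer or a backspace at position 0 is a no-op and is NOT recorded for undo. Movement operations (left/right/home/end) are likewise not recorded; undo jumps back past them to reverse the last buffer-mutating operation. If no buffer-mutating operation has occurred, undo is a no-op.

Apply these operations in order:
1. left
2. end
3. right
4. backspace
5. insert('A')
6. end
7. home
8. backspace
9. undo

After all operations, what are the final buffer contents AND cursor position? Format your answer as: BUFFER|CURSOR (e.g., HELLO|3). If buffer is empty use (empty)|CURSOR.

Answer: MN|2

Derivation:
After op 1 (left): buf='MNU' cursor=0
After op 2 (end): buf='MNU' cursor=3
After op 3 (right): buf='MNU' cursor=3
After op 4 (backspace): buf='MN' cursor=2
After op 5 (insert('A')): buf='MNA' cursor=3
After op 6 (end): buf='MNA' cursor=3
After op 7 (home): buf='MNA' cursor=0
After op 8 (backspace): buf='MNA' cursor=0
After op 9 (undo): buf='MN' cursor=2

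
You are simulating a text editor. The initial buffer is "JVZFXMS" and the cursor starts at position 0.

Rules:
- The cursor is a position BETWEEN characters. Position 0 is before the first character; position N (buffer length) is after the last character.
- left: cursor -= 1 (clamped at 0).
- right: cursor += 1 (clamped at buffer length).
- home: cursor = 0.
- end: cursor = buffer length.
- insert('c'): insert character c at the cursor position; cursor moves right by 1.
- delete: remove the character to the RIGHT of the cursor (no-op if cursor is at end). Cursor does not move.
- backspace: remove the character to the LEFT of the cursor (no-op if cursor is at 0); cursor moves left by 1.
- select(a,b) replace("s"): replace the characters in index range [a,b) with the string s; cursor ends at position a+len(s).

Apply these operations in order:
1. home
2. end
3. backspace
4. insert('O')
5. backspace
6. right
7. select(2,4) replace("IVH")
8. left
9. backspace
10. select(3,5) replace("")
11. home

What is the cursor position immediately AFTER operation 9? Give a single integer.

Answer: 3

Derivation:
After op 1 (home): buf='JVZFXMS' cursor=0
After op 2 (end): buf='JVZFXMS' cursor=7
After op 3 (backspace): buf='JVZFXM' cursor=6
After op 4 (insert('O')): buf='JVZFXMO' cursor=7
After op 5 (backspace): buf='JVZFXM' cursor=6
After op 6 (right): buf='JVZFXM' cursor=6
After op 7 (select(2,4) replace("IVH")): buf='JVIVHXM' cursor=5
After op 8 (left): buf='JVIVHXM' cursor=4
After op 9 (backspace): buf='JVIHXM' cursor=3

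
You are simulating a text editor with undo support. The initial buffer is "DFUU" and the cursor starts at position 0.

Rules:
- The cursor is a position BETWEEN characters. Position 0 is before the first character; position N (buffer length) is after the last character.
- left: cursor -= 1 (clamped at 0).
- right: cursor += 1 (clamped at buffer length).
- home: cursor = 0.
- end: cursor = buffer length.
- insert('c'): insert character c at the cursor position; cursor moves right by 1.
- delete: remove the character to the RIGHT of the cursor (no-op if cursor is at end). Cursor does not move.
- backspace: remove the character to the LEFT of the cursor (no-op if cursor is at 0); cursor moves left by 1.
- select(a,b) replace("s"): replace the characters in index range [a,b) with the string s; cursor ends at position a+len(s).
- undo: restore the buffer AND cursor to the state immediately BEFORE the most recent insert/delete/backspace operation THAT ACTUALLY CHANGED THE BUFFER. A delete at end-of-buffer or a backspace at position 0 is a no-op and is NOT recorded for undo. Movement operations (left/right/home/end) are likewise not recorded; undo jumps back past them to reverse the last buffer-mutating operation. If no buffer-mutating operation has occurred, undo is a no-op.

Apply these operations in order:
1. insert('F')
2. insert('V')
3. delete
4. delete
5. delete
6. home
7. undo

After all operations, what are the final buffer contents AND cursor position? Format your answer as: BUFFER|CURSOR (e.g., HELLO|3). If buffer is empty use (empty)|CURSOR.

After op 1 (insert('F')): buf='FDFUU' cursor=1
After op 2 (insert('V')): buf='FVDFUU' cursor=2
After op 3 (delete): buf='FVFUU' cursor=2
After op 4 (delete): buf='FVUU' cursor=2
After op 5 (delete): buf='FVU' cursor=2
After op 6 (home): buf='FVU' cursor=0
After op 7 (undo): buf='FVUU' cursor=2

Answer: FVUU|2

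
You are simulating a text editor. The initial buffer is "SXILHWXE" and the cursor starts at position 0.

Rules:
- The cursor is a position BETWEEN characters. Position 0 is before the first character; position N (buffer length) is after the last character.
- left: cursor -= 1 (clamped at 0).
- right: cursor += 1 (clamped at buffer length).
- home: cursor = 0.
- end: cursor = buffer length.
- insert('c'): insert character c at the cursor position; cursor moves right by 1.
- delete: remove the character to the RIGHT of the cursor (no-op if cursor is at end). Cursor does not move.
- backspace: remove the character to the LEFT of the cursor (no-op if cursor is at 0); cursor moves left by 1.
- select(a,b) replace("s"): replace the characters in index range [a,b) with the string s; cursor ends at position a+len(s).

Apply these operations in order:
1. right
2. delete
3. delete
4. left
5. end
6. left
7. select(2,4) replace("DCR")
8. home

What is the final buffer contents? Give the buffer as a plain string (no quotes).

Answer: SLDCRXE

Derivation:
After op 1 (right): buf='SXILHWXE' cursor=1
After op 2 (delete): buf='SILHWXE' cursor=1
After op 3 (delete): buf='SLHWXE' cursor=1
After op 4 (left): buf='SLHWXE' cursor=0
After op 5 (end): buf='SLHWXE' cursor=6
After op 6 (left): buf='SLHWXE' cursor=5
After op 7 (select(2,4) replace("DCR")): buf='SLDCRXE' cursor=5
After op 8 (home): buf='SLDCRXE' cursor=0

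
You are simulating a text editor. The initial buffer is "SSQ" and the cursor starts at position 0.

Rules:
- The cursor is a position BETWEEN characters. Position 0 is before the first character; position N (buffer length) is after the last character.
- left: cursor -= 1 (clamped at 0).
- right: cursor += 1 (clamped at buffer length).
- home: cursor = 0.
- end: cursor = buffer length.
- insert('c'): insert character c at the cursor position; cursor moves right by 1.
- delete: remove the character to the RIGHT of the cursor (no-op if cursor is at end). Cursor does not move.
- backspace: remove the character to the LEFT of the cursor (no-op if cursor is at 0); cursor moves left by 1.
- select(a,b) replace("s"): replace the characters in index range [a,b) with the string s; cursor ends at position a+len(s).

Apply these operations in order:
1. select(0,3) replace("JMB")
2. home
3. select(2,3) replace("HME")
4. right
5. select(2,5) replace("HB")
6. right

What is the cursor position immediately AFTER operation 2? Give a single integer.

Answer: 0

Derivation:
After op 1 (select(0,3) replace("JMB")): buf='JMB' cursor=3
After op 2 (home): buf='JMB' cursor=0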